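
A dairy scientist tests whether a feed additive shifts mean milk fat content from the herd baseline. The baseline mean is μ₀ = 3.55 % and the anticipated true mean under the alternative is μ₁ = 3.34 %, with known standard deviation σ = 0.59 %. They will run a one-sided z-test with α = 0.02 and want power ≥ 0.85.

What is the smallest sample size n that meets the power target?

Standardized effect: d = |μ₁ − μ₀| / σ = |3.34 − 3.55| / 0.59 = 0.3559
Set Φ(δ − 2.054) = 0.85; then δ − 2.054 = Φ⁻¹(0.85) = 1.036, giving δ = 3.090.
δ = d·√n ⇒ n = (δ/d)² = (3.090 / 0.3559)² = 75.38.
Rounding up, n = 76.

n = 76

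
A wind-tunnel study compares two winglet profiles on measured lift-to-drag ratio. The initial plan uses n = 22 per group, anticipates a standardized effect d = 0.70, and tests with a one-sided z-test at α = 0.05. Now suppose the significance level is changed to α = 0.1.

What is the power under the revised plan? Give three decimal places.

Power ≈ 0.851

δ = d·√(n/2) = 0.70 × √(22/2) = 2.3216 (unchanged). New critical value: z_{0.1} = 1.282.
Revised power = Φ(δ − 1.282) = Φ(1.040) = 0.8508.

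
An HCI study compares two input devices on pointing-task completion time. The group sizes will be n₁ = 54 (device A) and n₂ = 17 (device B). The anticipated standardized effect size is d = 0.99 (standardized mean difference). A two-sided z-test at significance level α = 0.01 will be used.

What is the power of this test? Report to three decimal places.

Noncentrality parameter: δ = d / √(1/n₁ + 1/n₂) = 0.99 / √(1/54 + 1/17) = 3.5598
Two-sided α = 0.01 → critical value z_{0.005} = 2.576.
Power = Φ(δ − 2.576) + Φ(−δ − 2.576) = Φ(0.984) + Φ(-6.136) = 0.8374 + 0.0000 = 0.8374.

Power ≈ 0.837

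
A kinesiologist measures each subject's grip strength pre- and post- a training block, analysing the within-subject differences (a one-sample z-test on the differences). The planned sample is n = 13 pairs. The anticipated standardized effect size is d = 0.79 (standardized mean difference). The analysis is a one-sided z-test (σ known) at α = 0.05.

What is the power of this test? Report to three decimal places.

Noncentrality parameter: δ = d·√n = 0.79 × √13 = 2.8484
One-sided α = 0.05 → critical value z_{0.05} = 1.645.
Power = Φ(δ − 1.645) = Φ(1.204) = 0.8856.

Power ≈ 0.886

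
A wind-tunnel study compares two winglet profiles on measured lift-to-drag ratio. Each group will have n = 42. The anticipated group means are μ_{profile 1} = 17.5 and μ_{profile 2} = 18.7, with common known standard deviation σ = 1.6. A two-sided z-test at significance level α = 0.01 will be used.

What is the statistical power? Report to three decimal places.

Standardized effect: d = |μ_{profile 1} − μ_{profile 2}| / σ = |17.5 − 18.7| / 1.6 = 0.7500
Noncentrality parameter: δ = d·√(n/2) = 0.7500 × √(42/2) = 3.4369
Two-sided α = 0.01 → critical value z_{0.005} = 2.576.
Power = Φ(δ − 2.576) + Φ(−δ − 2.576) = Φ(0.861) + Φ(-6.013) = 0.8054 + 0.0000 = 0.8054.

Power ≈ 0.805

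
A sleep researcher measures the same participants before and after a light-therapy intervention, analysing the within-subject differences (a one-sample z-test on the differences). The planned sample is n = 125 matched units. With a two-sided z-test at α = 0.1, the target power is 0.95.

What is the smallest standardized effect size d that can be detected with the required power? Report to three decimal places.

Required noncentrality: δ = z_{0.05} + z_{0.05} = 1.645 + 1.645 = 3.290.
(The second rejection-region term Φ(−δ − z_{α/2}) is negligible and dropped.)
δ = d·√n ⇒ d = δ/√n = 3.290/√125 = 0.2942.

d ≈ 0.294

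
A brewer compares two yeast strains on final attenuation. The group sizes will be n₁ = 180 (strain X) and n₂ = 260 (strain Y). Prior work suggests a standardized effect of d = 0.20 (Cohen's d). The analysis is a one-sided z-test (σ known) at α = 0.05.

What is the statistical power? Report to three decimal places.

Noncentrality parameter: δ = d / √(1/n₁ + 1/n₂) = 0.20 / √(1/180 + 1/260) = 2.0627
Critical value for a one-sided test at α = 0.05: z_α = 1.645.
Power = P(Z > 1.645 − δ) = Φ(0.418) = 0.6620.

Power ≈ 0.662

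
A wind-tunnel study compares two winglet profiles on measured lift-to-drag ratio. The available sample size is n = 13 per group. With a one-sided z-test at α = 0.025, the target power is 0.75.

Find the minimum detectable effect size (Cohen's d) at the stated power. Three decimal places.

d ≈ 1.033

Need Φ(δ − 1.960) = 0.75, so δ = 1.960 + 0.674 = 2.634.
δ = d·√(n/2) ⇒ d = δ/√(n/2) = 2.634/√(13/2) = 1.0333.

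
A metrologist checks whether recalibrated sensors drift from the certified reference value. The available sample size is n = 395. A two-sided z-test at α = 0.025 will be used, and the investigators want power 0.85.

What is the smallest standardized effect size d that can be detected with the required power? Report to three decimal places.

d ≈ 0.165

Need Φ(δ − 2.241) = 0.85, so δ = 2.241 + 1.036 = 3.278.
(The second rejection-region term Φ(−δ − z_{α/2}) is negligible and dropped.)
δ = d·√n ⇒ d = δ/√n = 3.278/√395 = 0.1649.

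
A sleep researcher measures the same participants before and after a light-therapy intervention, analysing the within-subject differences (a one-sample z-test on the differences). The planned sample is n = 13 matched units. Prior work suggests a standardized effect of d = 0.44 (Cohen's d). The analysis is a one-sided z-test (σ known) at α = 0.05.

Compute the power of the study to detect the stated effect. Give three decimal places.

Noncentrality parameter: λ = d·√n = 0.44 × √13 = 1.5864
One-sided α = 0.05 → critical value z_{0.05} = 1.645.
Power = P(Z > 1.645 − λ) = Φ(-0.058) = 0.4767.

Power ≈ 0.477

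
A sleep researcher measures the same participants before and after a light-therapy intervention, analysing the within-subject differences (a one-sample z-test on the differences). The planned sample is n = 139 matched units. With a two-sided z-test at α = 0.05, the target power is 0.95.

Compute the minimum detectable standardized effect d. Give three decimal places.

Required noncentrality: δ = z_{0.025} + z_{0.05} = 1.960 + 1.645 = 3.605.
(Lower-tail contribution to power is negligible for δ > 0.)
δ = d·√n ⇒ d = δ/√n = 3.605/√139 = 0.3058.

d ≈ 0.306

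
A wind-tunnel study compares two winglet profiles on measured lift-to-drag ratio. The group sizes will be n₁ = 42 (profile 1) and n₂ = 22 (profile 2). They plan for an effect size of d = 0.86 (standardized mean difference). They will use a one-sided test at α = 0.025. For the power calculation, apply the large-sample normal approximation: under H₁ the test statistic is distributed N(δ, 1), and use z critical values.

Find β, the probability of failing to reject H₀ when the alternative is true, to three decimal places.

Noncentrality parameter: δ = d / √(1/n₁ + 1/n₂) = 0.86 / √(1/42 + 1/22) = 3.2677
Critical value for a one-sided test at α = 0.025: z_α = 1.960.
Power = P(Z > 1.960 − δ) = Φ(1.308) = 0.9045.
Type II error: β = 1 − power = 1 − 0.9045 = 0.0955.

β ≈ 0.095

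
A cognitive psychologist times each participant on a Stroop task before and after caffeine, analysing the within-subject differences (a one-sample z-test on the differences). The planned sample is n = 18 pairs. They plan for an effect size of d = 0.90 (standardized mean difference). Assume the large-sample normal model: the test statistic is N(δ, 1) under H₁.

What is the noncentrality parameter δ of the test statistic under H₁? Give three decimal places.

δ ≈ 3.818

The noncentrality parameter scales effect size by the design's sample-size factor: δ = d·√n = 0.90 × √18 = 3.8184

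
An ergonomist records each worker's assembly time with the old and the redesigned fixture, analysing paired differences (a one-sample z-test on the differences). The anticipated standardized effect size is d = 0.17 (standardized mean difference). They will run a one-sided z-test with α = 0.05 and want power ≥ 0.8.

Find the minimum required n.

Set Φ(δ − 1.645) = 0.8; then δ − 1.645 = Φ⁻¹(0.8) = 0.842, giving δ = 2.486.
δ = d·√n ⇒ n = (δ/d)² = (2.486 / 0.17)² = 213.93.
Round up to the next whole unit.

n = 214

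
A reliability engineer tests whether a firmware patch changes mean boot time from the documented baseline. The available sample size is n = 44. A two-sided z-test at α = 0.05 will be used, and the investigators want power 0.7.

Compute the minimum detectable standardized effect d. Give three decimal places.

Required noncentrality: δ = z_{0.025} + z_{0.30} = 1.960 + 0.524 = 2.484.
(Lower-tail contribution to power is negligible for δ > 0.)
δ = d·√n ⇒ d = δ/√n = 2.484/√44 = 0.3745.

d ≈ 0.375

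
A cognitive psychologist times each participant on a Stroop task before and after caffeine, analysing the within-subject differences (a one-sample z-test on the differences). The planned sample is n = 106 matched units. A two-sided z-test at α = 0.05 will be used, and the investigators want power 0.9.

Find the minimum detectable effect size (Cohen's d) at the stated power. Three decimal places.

Need Φ(δ − 1.960) = 0.9, so δ = 1.960 + 1.282 = 3.242.
(The second rejection-region term Φ(−δ − z_{α/2}) is negligible and dropped.)
δ = d·√n ⇒ d = δ/√n = 3.242/√106 = 0.3148.

d ≈ 0.315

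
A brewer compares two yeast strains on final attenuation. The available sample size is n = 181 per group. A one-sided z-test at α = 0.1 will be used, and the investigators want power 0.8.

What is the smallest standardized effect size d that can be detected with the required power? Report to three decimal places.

d ≈ 0.223

Need Φ(δ − 1.282) = 0.8, so δ = 1.282 + 0.842 = 2.123.
δ = d·√(n/2) ⇒ d = δ/√(n/2) = 2.123/√(181/2) = 0.2232.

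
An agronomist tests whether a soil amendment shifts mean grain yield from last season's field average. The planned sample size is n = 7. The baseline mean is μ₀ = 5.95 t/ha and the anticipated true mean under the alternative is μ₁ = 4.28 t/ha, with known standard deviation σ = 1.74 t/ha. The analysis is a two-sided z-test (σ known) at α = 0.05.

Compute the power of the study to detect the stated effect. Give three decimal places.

Standardized effect: d = |μ₁ − μ₀| / σ = |4.28 − 5.95| / 1.74 = 0.9598
Noncentrality parameter: δ = d·√n = 0.9598 × √7 = 2.5393
Two-sided α = 0.05 → critical value z_{0.025} = 1.960.
Power = Φ(δ − 1.960) + Φ(−δ − 1.960) = Φ(0.579) + Φ(-4.499) = 0.7188 + 0.0000 = 0.7188.

Power ≈ 0.719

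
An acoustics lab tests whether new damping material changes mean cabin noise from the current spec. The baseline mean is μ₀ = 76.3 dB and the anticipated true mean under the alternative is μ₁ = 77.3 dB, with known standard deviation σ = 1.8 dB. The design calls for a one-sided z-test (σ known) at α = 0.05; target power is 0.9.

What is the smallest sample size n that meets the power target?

Standardized effect: d = |μ₁ − μ₀| / σ = |77.3 − 76.3| / 1.8 = 0.5556
For power 0.9 need Φ(δ − z_{0.05}) = 0.9, so δ = z_{0.05} + z_{0.10} = 1.645 + 1.282 = 2.926.
δ = d·√n ⇒ n = (δ/d)² = (2.926 / 0.5556)² = 27.75.
Round up to the next whole unit.

n = 28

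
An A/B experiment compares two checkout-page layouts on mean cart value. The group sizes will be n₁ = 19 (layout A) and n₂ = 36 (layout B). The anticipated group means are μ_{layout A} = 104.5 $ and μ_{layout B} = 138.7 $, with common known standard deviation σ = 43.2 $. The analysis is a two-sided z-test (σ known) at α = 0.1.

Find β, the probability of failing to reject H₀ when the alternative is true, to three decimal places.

Standardized effect: d = |μ_{layout A} − μ_{layout B}| / σ = |104.5 − 138.7| / 43.2 = 0.7917
Noncentrality parameter: δ = d / √(1/n₁ + 1/n₂) = 0.7917 / √(1/19 + 1/36) = 2.7918
Two-sided α = 0.1 → critical value z_{0.05} = 1.645.
Power = Φ(δ − 1.645) + Φ(−δ − 1.645) = Φ(1.147) + Φ(-4.437) = 0.8743 + 0.0000 = 0.8743.
Type II error: β = 1 − power = 1 − 0.8743 = 0.1257.

β ≈ 0.126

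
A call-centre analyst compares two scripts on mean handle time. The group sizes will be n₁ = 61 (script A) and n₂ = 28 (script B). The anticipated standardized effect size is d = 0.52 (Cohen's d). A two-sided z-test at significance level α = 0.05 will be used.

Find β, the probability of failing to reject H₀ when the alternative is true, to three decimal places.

Noncentrality parameter: δ = d / √(1/n₁ + 1/n₂) = 0.52 / √(1/61 + 1/28) = 2.2780
Two-sided α = 0.05 → critical value z_{0.025} = 1.960.
Power = Φ(δ − 1.960) + Φ(−δ − 1.960) = Φ(0.318) + Φ(-4.238) = 0.6248 + 0.0000 = 0.6248.
Type II error: β = 1 − power = 1 − 0.6248 = 0.3752.

β ≈ 0.375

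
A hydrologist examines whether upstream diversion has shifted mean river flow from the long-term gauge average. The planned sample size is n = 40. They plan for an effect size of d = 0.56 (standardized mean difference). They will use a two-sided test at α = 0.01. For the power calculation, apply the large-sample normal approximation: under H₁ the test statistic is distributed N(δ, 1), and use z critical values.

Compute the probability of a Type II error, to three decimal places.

β ≈ 0.167

Noncentrality parameter: δ = d·√n = 0.56 × √40 = 3.5418
Two-sided α = 0.01 → critical value z_{0.005} = 2.576.
Power = Φ(δ − 2.576) + Φ(−δ − 2.576) = Φ(0.966) + Φ(-6.118) = 0.8330 + 0.0000 = 0.8330.
Type II error: β = 1 − power = 1 − 0.8330 = 0.1670.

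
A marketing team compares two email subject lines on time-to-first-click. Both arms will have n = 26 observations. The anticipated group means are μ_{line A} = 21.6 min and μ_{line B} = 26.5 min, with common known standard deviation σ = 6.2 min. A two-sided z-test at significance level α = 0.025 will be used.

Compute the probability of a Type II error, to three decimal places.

β ≈ 0.272

Standardized effect: d = |μ_{line A} − μ_{line B}| / σ = |21.6 − 26.5| / 6.2 = 0.7903
Noncentrality parameter: δ = d·√(n/2) = 0.7903 × √(26/2) = 2.8495
Critical value for a two-sided test at α = 0.025: z_{α/2} = 2.241.
Power = Φ(δ − 2.241) + Φ(−δ − 2.241) = Φ(0.608) + Φ(-5.091) = 0.7285 + 0.0000 = 0.7285.
Type II error: β = 1 − power = 1 − 0.7285 = 0.2715.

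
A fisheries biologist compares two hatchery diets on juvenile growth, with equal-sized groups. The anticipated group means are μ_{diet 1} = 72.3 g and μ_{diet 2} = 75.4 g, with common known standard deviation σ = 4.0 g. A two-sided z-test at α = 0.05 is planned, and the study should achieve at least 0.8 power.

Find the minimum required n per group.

n = 27 per group

Standardized effect: d = |μ_{diet 1} − μ_{diet 2}| / σ = |72.3 − 75.4| / 4.0 = 0.7750
For power 0.8 need Φ(δ − z_{0.025}) = 0.8, so δ = z_{0.025} + z_{0.20} = 1.960 + 0.842 = 2.802.
(For δ > 0 the lower-tail rejection region contributes negligibly to power, so the one-term inversion is standard.)
δ = d·√(n/2) ⇒ n = 2(δ/d)² = 2 × (2.802 / 0.7750)² = 26.14.
Round up to the next whole unit.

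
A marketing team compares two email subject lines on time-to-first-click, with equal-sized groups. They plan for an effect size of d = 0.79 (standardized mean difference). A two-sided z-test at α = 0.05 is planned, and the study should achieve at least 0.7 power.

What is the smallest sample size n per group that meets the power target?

For power 0.7 need Φ(δ − z_{0.025}) = 0.7, so δ = z_{0.025} + z_{0.30} = 1.960 + 0.524 = 2.484.
(The Φ(−δ − z_{α/2}) term is vanishingly small for δ > 0 and is dropped in the standard sample-size formula.)
δ = d·√(n/2) ⇒ n = 2(δ/d)² = 2 × (2.484 / 0.79)² = 19.78.
Rounding up, n = 20 per group.

n = 20 per group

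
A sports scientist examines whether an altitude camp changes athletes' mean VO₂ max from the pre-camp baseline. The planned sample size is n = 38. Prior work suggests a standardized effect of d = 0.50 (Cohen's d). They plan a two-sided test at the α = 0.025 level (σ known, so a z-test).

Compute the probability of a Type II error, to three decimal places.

Noncentrality parameter: δ = d·√n = 0.50 × √38 = 3.0822
Two-sided α = 0.025 → critical value z_{0.0125} = 2.241.
Power = Φ(δ − 2.241) + Φ(−δ − 2.241) = Φ(0.841) + Φ(-5.324) = 0.7998 + 0.0000 = 0.7998.
Type II error: β = 1 − power = 1 − 0.7998 = 0.2002.

β ≈ 0.200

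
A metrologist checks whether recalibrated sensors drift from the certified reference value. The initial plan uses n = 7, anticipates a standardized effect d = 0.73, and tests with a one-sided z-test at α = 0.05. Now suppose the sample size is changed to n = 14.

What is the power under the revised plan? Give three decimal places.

With n = 14: δ = d·√n = 0.73 × √14 = 2.7314. Critical value z_{0.05} = 1.645.
Revised power = Φ(δ − 1.645) = Φ(1.087) = 0.8614.

Power ≈ 0.861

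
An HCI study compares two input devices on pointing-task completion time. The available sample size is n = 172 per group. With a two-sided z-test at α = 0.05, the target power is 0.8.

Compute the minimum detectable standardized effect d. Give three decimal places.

Need Φ(δ − 1.960) = 0.8, so δ = 1.960 + 0.842 = 2.802.
(Lower-tail contribution to power is negligible for δ > 0.)
δ = d·√(n/2) ⇒ d = δ/√(n/2) = 2.802/√(172/2) = 0.3021.

d ≈ 0.302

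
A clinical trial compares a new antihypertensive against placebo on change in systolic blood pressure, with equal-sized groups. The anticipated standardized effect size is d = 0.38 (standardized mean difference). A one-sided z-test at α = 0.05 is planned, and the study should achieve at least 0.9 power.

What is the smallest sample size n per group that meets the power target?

n = 119 per group

Set Φ(δ − 1.645) = 0.9; then δ − 1.645 = Φ⁻¹(0.9) = 1.282, giving δ = 2.926.
δ = d·√(n/2) ⇒ n = 2(δ/d)² = 2 × (2.926 / 0.38)² = 118.61.
Round up to the next whole unit.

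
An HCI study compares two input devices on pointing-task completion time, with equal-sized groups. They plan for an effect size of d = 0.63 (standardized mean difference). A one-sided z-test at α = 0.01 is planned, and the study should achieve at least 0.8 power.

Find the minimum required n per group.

For power 0.8 need Φ(δ − z_{0.01}) = 0.8, so δ = z_{0.01} + z_{0.20} = 2.326 + 0.842 = 3.168.
δ = d·√(n/2) ⇒ n = 2(δ/d)² = 2 × (3.168 / 0.63)² = 50.57.
Round up to the next whole unit.

n = 51 per group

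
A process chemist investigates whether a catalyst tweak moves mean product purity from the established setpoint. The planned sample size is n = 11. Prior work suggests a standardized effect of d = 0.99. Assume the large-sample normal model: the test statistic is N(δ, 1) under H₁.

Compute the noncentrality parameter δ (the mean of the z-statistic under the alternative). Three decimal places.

δ ≈ 3.283

The noncentrality parameter scales effect size by the design's sample-size factor: δ = d·√n = 0.99 × √11 = 3.2835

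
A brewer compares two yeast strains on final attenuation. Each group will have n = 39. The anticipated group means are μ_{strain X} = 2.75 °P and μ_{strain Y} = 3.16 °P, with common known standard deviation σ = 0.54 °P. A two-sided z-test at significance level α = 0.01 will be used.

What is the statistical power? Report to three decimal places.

Power ≈ 0.781

Standardized effect: d = |μ_{strain X} − μ_{strain Y}| / σ = |2.75 − 3.16| / 0.54 = 0.7593
Noncentrality parameter: δ = d·√(n/2) = 0.7593 × √(39/2) = 3.3528
Critical value for a two-sided test at α = 0.01: z_{α/2} = 2.576.
Power = Φ(δ − 2.576) + Φ(−δ − 2.576) = Φ(0.777) + Φ(-5.929) = 0.7814 + 0.0000 = 0.7814.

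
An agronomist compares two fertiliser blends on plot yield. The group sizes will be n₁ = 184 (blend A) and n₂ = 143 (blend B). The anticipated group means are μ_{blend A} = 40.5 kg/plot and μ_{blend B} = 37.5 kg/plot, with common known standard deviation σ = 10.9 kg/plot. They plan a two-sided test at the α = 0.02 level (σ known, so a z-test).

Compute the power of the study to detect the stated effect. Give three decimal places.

Standardized effect: d = |μ_{blend A} − μ_{blend B}| / σ = |40.5 − 37.5| / 10.9 = 0.2752
Noncentrality parameter: δ = d / √(1/n₁ + 1/n₂) = 0.2752 / √(1/184 + 1/143) = 2.4689
Two-sided α = 0.02 → critical value z_{0.01} = 2.326.
Power = Φ(δ − 2.326) + Φ(−δ − 2.326) = Φ(0.143) + Φ(-4.795) = 0.5567 + 0.0000 = 0.5567.

Power ≈ 0.557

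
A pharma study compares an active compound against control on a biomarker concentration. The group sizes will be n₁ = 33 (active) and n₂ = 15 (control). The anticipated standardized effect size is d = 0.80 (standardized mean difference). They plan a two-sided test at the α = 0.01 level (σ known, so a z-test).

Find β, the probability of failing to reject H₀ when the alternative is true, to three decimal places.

β ≈ 0.503

Noncentrality parameter: δ = d / √(1/n₁ + 1/n₂) = 0.80 / √(1/33 + 1/15) = 2.5690
Two-sided α = 0.01 → critical value z_{0.005} = 2.576.
Power = Φ(δ − 2.576) + Φ(−δ − 2.576) = Φ(-0.007) + Φ(-5.145) = 0.4973 + 0.0000 = 0.4973.
Type II error: β = 1 − power = 1 − 0.4973 = 0.5027.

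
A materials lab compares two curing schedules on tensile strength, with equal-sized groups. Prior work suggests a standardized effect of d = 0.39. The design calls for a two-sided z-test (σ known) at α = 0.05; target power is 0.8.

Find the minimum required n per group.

Set Φ(δ − 1.960) = 0.8; then δ − 1.960 = Φ⁻¹(0.8) = 0.842, giving δ = 2.802.
(Ignoring the negligible lower-tail rejection probability gives the usual closed-form inversion.)
δ = d·√(n/2) ⇒ n = 2(δ/d)² = 2 × (2.802 / 0.39)² = 103.21.
Round up to the next whole unit.

n = 104 per group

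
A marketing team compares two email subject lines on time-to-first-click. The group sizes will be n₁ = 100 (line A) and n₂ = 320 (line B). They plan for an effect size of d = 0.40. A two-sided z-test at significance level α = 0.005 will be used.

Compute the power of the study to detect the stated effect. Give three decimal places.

Power ≈ 0.753

Noncentrality parameter: δ = d / √(1/n₁ + 1/n₂) = 0.40 / √(1/100 + 1/320) = 3.4915
Two-sided α = 0.005 → critical value z_{0.0025} = 2.807.
Power = Φ(δ − 2.807) + Φ(−δ − 2.807) = Φ(0.684) + Φ(-6.299) = 0.7532 + 0.0000 = 0.7532.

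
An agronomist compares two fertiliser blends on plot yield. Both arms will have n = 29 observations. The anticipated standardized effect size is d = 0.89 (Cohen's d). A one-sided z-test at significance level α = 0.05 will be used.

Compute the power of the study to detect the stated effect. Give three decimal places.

Power ≈ 0.959

Noncentrality parameter: δ = d·√(n/2) = 0.89 × √(29/2) = 3.3890
One-sided α = 0.05 → critical value z_{0.05} = 1.645.
Power = P(Z > 1.645 − δ) = Φ(1.744) = 0.9594.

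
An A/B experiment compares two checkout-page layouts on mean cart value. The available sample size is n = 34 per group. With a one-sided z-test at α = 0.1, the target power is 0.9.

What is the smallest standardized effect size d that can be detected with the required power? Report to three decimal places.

d ≈ 0.622

Need Φ(δ − 1.282) = 0.9, so δ = 1.282 + 1.282 = 2.563.
δ = d·√(n/2) ⇒ d = δ/√(n/2) = 2.563/√(34/2) = 0.6216.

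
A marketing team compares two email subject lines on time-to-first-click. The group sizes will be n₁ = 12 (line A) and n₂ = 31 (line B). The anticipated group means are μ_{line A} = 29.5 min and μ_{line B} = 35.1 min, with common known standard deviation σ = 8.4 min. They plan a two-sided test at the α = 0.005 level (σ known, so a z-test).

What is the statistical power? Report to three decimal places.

Power ≈ 0.199

Standardized effect: d = |μ_{line A} − μ_{line B}| / σ = |29.5 − 35.1| / 8.4 = 0.6667
Noncentrality parameter: δ = d / √(1/n₁ + 1/n₂) = 0.6667 / √(1/12 + 1/31) = 1.9609
Two-sided α = 0.005 → critical value z_{0.0025} = 2.807.
Power = Φ(δ − 2.807) + Φ(−δ − 2.807) = Φ(-0.846) + Φ(-4.768) = 0.1987 + 0.0000 = 0.1987.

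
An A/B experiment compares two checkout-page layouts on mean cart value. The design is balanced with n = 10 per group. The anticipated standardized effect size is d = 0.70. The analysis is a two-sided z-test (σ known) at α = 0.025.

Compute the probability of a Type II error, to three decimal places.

Noncentrality parameter: δ = d·√(n/2) = 0.70 × √(10/2) = 1.5652
Critical value for a two-sided test at α = 0.025: z_{α/2} = 2.241.
Power = Φ(δ − 2.241) + Φ(−δ − 2.241) = Φ(-0.676) + Φ(-3.807) = 0.2495 + 0.0001 = 0.2495.
Type II error: β = 1 − power = 1 − 0.2495 = 0.7505.

β ≈ 0.750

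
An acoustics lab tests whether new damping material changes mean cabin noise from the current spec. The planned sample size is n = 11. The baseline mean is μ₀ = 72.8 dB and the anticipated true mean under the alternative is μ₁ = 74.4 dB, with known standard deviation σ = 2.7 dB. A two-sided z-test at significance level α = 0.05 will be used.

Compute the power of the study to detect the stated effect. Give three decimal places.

Standardized effect: d = |μ₁ − μ₀| / σ = |74.4 − 72.8| / 2.7 = 0.5926
Noncentrality parameter: δ = d·√n = 0.5926 × √11 = 1.9654
Two-sided α = 0.05 → critical value z_{0.025} = 1.960.
Power = Φ(δ − 1.960) + Φ(−δ − 1.960) = Φ(0.005) + Φ(-3.925) = 0.5022 + 0.0000 = 0.5022.

Power ≈ 0.502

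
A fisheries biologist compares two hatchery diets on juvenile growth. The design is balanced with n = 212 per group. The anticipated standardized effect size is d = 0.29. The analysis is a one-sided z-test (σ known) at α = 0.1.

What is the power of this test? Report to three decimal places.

Power ≈ 0.956

Noncentrality parameter: δ = d·√(n/2) = 0.29 × √(212/2) = 2.9857
One-sided α = 0.1 → critical value z_{0.1} = 1.282.
Power = Φ(δ − 1.282) = Φ(1.704) = 0.9558.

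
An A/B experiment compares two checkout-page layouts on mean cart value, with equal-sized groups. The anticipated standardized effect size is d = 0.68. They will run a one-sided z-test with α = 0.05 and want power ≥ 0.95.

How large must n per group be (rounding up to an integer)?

n = 47 per group

For power 0.95 need Φ(δ − z_{0.05}) = 0.95, so δ = z_{0.05} + z_{0.05} = 1.645 + 1.645 = 3.290.
δ = d·√(n/2) ⇒ n = 2(δ/d)² = 2 × (3.290 / 0.68)² = 46.81.
Rounding up, n = 47 per group.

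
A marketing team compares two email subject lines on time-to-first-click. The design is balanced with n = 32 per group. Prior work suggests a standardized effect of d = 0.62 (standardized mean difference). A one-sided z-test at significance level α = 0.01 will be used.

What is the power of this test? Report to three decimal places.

Power ≈ 0.561

Noncentrality parameter: λ = d·√(n/2) = 0.62 × √(32/2) = 2.4800
One-sided α = 0.01 → critical value z_{0.01} = 2.326.
Power = Φ(λ − 2.326) = Φ(0.154) = 0.5611.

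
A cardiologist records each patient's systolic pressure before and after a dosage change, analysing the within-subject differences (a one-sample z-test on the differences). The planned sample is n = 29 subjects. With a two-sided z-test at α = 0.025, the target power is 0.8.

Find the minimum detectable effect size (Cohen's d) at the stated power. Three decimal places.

Required noncentrality: δ = z_{0.0125} + z_{0.20} = 2.241 + 0.842 = 3.083.
(Lower-tail contribution to power is negligible for δ > 0.)
δ = d·√n ⇒ d = δ/√n = 3.083/√29 = 0.5725.

d ≈ 0.573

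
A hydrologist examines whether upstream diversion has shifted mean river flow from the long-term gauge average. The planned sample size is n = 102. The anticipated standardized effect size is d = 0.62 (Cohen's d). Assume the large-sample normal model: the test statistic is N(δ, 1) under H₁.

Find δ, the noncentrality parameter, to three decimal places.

The noncentrality parameter scales effect size by the design's sample-size factor: δ = d·√n = 0.62 × √102 = 6.2617

δ ≈ 6.262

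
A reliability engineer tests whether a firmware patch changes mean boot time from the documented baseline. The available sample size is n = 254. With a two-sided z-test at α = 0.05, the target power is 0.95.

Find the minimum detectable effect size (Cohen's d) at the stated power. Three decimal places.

Need Φ(δ − 1.960) = 0.95, so δ = 1.960 + 1.645 = 3.605.
(Lower-tail contribution to power is negligible for δ > 0.)
δ = d·√n ⇒ d = δ/√n = 3.605/√254 = 0.2262.

d ≈ 0.226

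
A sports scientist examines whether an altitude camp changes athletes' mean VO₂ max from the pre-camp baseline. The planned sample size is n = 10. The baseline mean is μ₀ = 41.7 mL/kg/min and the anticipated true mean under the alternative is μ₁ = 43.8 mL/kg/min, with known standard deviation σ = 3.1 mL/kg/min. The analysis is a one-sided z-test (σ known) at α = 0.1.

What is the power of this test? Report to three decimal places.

Power ≈ 0.805

Standardized effect: d = |μ₁ − μ₀| / σ = |43.8 − 41.7| / 3.1 = 0.6774
Noncentrality parameter: δ = d·√n = 0.6774 × √10 = 2.1422
Critical value for a one-sided test at α = 0.1: z_α = 1.282.
Power = Φ(δ − 1.282) = Φ(0.861) = 0.8053.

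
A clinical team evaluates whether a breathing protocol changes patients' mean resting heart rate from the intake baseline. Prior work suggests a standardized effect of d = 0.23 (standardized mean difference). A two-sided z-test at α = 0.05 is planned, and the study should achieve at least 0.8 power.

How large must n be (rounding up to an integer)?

n = 149

For power 0.8 need Φ(δ − z_{0.025}) = 0.8, so δ = z_{0.025} + z_{0.20} = 1.960 + 0.842 = 2.802.
(For δ > 0 the lower-tail rejection region contributes negligibly to power, so the one-term inversion is standard.)
δ = d·√n ⇒ n = (δ/d)² = (2.802 / 0.23)² = 148.37.
Rounding up, n = 149.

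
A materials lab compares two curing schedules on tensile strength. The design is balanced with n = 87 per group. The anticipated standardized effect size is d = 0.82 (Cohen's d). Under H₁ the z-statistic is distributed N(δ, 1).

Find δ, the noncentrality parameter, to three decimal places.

δ ≈ 5.408

δ = d·√(n/2) = 0.82 × √(87/2) = 5.4083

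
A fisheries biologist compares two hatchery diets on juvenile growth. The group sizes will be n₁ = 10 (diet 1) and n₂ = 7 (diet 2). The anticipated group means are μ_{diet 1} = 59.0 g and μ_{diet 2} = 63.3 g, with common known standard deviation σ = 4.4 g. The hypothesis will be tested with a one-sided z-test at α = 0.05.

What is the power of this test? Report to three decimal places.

Standardized effect: d = |μ_{diet 1} − μ_{diet 2}| / σ = |59.0 − 63.3| / 4.4 = 0.9773
Noncentrality parameter: δ = d / √(1/n₁ + 1/n₂) = 0.9773 / √(1/10 + 1/7) = 1.9831
Critical value for a one-sided test at α = 0.05: z_α = 1.645.
Power = Φ(δ − 1.645) = Φ(0.338) = 0.6324.

Power ≈ 0.632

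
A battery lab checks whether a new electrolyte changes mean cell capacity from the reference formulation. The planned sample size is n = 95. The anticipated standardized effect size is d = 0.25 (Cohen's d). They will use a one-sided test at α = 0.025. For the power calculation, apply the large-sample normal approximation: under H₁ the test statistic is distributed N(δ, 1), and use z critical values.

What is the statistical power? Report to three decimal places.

Power ≈ 0.683

Noncentrality parameter: δ = d·√n = 0.25 × √95 = 2.4367
Critical value for a one-sided test at α = 0.025: z_α = 1.960.
Power = P(Z > 1.960 − δ) = Φ(0.477) = 0.6832.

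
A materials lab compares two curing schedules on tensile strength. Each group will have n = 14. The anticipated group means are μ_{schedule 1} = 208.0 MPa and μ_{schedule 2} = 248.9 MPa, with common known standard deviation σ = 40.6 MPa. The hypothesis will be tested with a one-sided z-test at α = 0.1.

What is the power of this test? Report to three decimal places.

Power ≈ 0.917

Standardized effect: d = |μ_{schedule 1} − μ_{schedule 2}| / σ = |208.0 − 248.9| / 40.6 = 1.0074
Noncentrality parameter: δ = d·√(n/2) = 1.0074 × √(14/2) = 2.6653
One-sided α = 0.1 → critical value z_{0.1} = 1.282.
Power = P(Z > 1.282 − δ) = Φ(1.384) = 0.9168.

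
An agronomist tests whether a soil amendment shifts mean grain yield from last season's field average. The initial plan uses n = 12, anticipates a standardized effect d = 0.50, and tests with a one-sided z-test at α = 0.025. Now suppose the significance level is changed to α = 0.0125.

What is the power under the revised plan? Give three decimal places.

Power ≈ 0.305

δ = d·√n = 0.50 × √12 = 1.7321 (unchanged). New critical value: z_{0.0125} = 2.241.
Revised power = Φ(δ − 2.241) = Φ(-0.509) = 0.3053.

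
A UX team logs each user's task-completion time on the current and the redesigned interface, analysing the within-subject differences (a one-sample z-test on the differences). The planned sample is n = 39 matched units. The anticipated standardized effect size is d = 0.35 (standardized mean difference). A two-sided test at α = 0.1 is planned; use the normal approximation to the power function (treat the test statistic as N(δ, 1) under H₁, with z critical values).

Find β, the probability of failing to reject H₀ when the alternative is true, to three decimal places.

Noncentrality parameter: δ = d·√n = 0.35 × √39 = 2.1857
Critical value for a two-sided test at α = 0.1: z_{α/2} = 1.645.
Power = Φ(δ − 1.645) + Φ(−δ − 1.645) = Φ(0.541) + Φ(-3.831) = 0.7057 + 0.0001 = 0.7058.
Type II error: β = 1 − power = 1 − 0.7058 = 0.2942.

β ≈ 0.294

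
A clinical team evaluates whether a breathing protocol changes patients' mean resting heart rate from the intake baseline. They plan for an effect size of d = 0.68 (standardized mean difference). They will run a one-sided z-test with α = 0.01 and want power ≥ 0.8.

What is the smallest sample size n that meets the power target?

n = 22

Set Φ(δ − 2.326) = 0.8; then δ − 2.326 = Φ⁻¹(0.8) = 0.842, giving δ = 3.168.
δ = d·√n ⇒ n = (δ/d)² = (3.168 / 0.68)² = 21.70.
Rounding up, n = 22.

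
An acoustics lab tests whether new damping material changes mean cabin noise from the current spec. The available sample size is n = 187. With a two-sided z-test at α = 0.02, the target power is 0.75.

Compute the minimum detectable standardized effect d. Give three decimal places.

Required noncentrality: δ = z_{0.01} + z_{0.25} = 2.326 + 0.674 = 3.001.
(The second rejection-region term Φ(−δ − z_{α/2}) is negligible and dropped.)
δ = d·√n ⇒ d = δ/√n = 3.001/√187 = 0.2194.

d ≈ 0.219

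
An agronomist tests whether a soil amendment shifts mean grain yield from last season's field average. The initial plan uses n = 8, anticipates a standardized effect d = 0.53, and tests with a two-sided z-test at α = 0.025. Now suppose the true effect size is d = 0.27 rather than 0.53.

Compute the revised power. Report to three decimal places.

Power ≈ 0.071

With d = 0.27: δ = d·√n = 0.27 × √8 = 0.7637. Critical value z_{0.0125} = 2.241.
Revised power = Φ(δ − 2.241) + Φ(−δ − 2.241) = Φ(-1.478) + Φ(-3.005) = 0.0697 + 0.0013 = 0.0711.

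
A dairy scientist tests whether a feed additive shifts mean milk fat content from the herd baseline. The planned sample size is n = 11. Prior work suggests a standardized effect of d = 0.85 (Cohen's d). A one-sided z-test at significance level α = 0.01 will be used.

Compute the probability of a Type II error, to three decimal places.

β ≈ 0.311

Noncentrality parameter: δ = d·√n = 0.85 × √11 = 2.8191
One-sided α = 0.01 → critical value z_{0.01} = 2.326.
Power = P(Z > 2.326 − δ) = Φ(0.493) = 0.6889.
Type II error: β = 1 − power = 1 − 0.6889 = 0.3111.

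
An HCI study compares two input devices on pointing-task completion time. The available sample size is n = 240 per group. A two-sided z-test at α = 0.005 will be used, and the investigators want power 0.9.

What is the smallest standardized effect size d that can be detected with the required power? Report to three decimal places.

d ≈ 0.373

Required noncentrality: δ = z_{0.0025} + z_{0.10} = 2.807 + 1.282 = 4.089.
(Lower-tail contribution to power is negligible for δ > 0.)
δ = d·√(n/2) ⇒ d = δ/√(n/2) = 4.089/√(240/2) = 0.3732.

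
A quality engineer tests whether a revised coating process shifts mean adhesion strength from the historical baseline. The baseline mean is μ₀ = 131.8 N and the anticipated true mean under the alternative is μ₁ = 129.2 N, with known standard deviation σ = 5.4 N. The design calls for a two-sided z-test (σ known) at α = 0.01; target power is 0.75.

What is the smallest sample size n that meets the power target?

n = 46

Standardized effect: d = |μ₁ − μ₀| / σ = |129.2 − 131.8| / 5.4 = 0.4815
For power 0.75 need Φ(δ − z_{0.005}) = 0.75, so δ = z_{0.005} + z_{0.25} = 2.576 + 0.674 = 3.250.
(Ignoring the negligible lower-tail rejection probability gives the usual closed-form inversion.)
δ = d·√n ⇒ n = (δ/d)² = (3.250 / 0.4815)² = 45.57.
Round up to the next whole unit.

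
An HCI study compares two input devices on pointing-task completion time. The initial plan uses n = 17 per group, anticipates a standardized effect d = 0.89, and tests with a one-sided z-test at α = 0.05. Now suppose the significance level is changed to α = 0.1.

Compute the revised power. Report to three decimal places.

δ = d·√(n/2) = 0.89 × √(17/2) = 2.5948 (unchanged). New critical value: z_{0.1} = 1.282.
Revised power = P(Z > 1.282 − δ) = Φ(1.313) = 0.9054.

Power ≈ 0.905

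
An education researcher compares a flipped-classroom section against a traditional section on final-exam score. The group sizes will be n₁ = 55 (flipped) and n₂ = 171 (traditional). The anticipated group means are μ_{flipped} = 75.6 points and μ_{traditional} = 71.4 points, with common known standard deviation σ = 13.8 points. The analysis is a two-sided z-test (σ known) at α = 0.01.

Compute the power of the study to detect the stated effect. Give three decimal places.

Standardized effect: d = |μ_{flipped} − μ_{traditional}| / σ = |75.6 − 71.4| / 13.8 = 0.3043
Noncentrality parameter: δ = d / √(1/n₁ + 1/n₂) = 0.3043 / √(1/55 + 1/171) = 1.9633
Critical value for a two-sided test at α = 0.01: z_{α/2} = 2.576.
Power = Φ(δ − 2.576) + Φ(−δ − 2.576) = Φ(-0.612) + Φ(-4.539) = 0.2701 + 0.0000 = 0.2701.

Power ≈ 0.270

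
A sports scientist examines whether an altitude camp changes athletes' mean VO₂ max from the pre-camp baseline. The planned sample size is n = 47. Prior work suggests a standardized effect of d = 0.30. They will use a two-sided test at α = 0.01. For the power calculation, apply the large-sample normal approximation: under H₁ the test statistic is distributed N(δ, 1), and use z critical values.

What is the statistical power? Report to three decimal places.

Power ≈ 0.302

Noncentrality parameter: δ = d·√n = 0.30 × √47 = 2.0567
Two-sided α = 0.01 → critical value z_{0.005} = 2.576.
Power = Φ(δ − 2.576) + Φ(−δ − 2.576) = Φ(-0.519) + Φ(-4.633) = 0.3018 + 0.0000 = 0.3018.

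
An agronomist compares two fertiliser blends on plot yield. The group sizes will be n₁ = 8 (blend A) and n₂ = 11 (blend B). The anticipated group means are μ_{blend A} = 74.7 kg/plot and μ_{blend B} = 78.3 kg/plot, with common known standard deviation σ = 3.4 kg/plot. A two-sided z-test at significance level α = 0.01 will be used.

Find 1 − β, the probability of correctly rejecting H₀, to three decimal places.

Standardized effect: d = |μ_{blend A} − μ_{blend B}| / σ = |74.7 − 78.3| / 3.4 = 1.0588
Noncentrality parameter: δ = d / √(1/n₁ + 1/n₂) = 1.0588 / √(1/8 + 1/11) = 2.2787
Critical value for a two-sided test at α = 0.01: z_{α/2} = 2.576.
Power = Φ(δ − 2.576) + Φ(−δ − 2.576) = Φ(-0.297) + Φ(-4.855) = 0.3832 + 0.0000 = 0.3832.

Power ≈ 0.383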